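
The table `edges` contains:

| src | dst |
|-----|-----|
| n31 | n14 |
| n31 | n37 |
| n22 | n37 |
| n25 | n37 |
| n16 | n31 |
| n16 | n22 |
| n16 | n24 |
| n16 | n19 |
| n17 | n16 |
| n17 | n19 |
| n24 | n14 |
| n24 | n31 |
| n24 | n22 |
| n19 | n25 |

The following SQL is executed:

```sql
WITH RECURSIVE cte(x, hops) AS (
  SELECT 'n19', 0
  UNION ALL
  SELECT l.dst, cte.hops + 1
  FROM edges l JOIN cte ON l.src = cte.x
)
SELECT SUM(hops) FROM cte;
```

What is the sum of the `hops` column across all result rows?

3

Base: (n19, hops=0).
Iteration 1: edges from {n19} -> (n25, hops=1).
Iteration 2: edges from {n25} -> (n37, hops=2).
Iteration 3: no outgoing edges from {n37}; recursion stops.
SUM(hops) = 0 + 1 + 2 = 3.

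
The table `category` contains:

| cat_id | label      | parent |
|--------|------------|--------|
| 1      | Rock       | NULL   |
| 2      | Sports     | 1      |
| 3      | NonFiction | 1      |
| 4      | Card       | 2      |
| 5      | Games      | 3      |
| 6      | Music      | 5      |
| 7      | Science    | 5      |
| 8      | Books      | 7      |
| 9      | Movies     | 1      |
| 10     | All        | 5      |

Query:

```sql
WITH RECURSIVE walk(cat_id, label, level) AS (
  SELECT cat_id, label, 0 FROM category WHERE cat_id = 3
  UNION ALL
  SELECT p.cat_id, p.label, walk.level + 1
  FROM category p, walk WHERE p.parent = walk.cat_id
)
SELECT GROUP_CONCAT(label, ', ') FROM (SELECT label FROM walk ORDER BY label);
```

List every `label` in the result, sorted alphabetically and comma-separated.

All, Books, Games, Music, NonFiction, Science

Base: cat_id=3 (NonFiction) at level 0.
Iteration 1: rows with parent in {3} -> Games (id 5, level 1).
Iteration 2: rows with parent in {5} -> Music (id 6, level 2), Science (id 7, level 2), All (id 10, level 2).
Iteration 3: rows with parent in {6,7,10} -> Books (id 8, level 3).
Iteration 4: no rows with parent in {8}; recursion stops.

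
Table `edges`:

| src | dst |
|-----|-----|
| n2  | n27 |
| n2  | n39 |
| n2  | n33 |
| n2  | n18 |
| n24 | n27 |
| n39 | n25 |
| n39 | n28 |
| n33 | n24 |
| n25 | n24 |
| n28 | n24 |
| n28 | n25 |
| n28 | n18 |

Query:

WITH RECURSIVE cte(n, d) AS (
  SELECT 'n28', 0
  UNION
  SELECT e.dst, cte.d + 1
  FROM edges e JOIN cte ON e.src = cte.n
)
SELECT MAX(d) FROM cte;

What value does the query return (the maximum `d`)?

3

Base: (n28, d=0).
Iteration 1: edges from {n28} -> (n18, d=1), (n24, d=1), (n25, d=1).
Iteration 2: edges from {n18,n24,n25} -> (n24, d=2), (n27, d=2).
Iteration 3: edges from {n24,n27} -> (n27, d=3).
Iteration 4: no outgoing edges from {n27}; recursion stops.
d values: 0, 1, 1, 1, 2, 2, 3; the maximum is 3.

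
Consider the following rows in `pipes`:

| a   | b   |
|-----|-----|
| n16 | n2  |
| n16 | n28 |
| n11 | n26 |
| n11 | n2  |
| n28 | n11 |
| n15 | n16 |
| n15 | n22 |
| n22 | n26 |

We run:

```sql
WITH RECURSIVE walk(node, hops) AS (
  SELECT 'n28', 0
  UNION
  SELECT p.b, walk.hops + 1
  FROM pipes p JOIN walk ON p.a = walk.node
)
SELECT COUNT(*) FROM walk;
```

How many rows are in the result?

4

Base: (n28, hops=0).
Iteration 1: edges from {n28} -> (n11, hops=1).
Iteration 2: edges from {n11} -> (n2, hops=2), (n26, hops=2).
Iteration 3: no outgoing edges from {n2,n26}; recursion stops.
Total rows emitted: 4.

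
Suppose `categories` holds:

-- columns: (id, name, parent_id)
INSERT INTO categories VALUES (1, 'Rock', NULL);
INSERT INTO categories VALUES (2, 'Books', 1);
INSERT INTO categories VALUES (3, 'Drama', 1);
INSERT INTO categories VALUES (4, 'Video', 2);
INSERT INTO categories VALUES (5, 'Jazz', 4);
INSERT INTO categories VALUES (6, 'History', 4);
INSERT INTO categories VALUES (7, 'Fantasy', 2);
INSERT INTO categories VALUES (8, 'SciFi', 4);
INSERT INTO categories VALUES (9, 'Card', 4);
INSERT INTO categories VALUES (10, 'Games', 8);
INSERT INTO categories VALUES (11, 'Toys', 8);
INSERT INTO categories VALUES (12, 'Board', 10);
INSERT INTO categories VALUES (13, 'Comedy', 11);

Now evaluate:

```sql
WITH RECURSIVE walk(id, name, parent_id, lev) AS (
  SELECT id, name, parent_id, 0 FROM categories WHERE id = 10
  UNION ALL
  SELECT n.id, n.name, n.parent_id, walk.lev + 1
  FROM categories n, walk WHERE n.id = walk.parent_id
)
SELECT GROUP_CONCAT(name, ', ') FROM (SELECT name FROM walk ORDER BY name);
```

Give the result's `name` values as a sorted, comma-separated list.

Books, Games, Rock, SciFi, Video

Base: id=10 (Games), parent_id=8, lev 0.
Iteration 1: join on id=8 -> SciFi (id 8, parent_id=4, lev 1).
Iteration 2: join on id=4 -> Video (id 4, parent_id=2, lev 2).
Iteration 3: join on id=2 -> Books (id 2, parent_id=1, lev 3).
Iteration 4: join on id=1 -> Rock (id 1, parent_id=NULL, lev 4).
Iteration 5: parent_id is NULL; no match; recursion stops.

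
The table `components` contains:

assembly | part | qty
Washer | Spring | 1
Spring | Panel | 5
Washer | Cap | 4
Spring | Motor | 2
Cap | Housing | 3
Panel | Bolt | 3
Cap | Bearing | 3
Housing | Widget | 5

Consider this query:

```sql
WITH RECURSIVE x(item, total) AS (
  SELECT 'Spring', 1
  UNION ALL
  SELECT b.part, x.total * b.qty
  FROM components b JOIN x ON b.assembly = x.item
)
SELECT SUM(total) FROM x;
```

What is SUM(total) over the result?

Base: (Spring, total=1).
Iteration 1: components of {Spring} -> Motor = 1*2 = 2, Panel = 1*5 = 5.
Iteration 2: components of {Motor,Panel} -> Bolt = 5*3 = 15.
Iteration 3: no further components; recursion stops.
SUM(total) = 1 + 5 + 2 + 15 = 23.

23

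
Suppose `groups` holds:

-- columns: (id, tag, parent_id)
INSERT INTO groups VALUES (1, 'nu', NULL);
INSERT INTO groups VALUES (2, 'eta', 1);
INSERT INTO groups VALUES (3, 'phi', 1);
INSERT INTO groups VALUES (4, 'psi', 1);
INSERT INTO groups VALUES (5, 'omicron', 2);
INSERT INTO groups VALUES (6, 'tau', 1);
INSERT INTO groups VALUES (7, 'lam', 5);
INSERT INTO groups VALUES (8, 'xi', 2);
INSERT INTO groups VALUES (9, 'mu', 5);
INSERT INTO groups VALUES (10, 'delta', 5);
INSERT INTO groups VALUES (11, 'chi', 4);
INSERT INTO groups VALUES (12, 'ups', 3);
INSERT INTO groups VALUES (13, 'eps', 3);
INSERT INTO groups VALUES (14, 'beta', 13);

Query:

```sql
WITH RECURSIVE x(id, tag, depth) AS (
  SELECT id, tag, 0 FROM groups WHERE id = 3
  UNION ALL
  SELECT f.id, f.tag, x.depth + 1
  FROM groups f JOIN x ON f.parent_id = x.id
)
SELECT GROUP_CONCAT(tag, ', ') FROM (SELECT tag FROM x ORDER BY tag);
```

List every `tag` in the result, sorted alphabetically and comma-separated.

Base: id=3 (phi) at depth 0.
Iteration 1: rows with parent_id in {3} -> ups (id 12, depth 1), eps (id 13, depth 1).
Iteration 2: rows with parent_id in {12,13} -> beta (id 14, depth 2).
Iteration 3: no rows with parent_id in {14}; recursion stops.

beta, eps, phi, ups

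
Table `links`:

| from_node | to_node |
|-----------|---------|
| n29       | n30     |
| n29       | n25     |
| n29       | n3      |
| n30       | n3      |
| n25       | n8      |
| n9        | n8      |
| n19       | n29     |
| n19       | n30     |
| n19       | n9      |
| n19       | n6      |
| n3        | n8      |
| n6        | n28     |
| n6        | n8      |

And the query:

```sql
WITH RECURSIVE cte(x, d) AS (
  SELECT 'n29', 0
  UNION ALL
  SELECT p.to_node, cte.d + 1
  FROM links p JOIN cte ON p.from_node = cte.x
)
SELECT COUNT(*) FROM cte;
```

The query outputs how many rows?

8

Base: (n29, d=0).
Iteration 1: edges from {n29} -> (n25, d=1), (n3, d=1), (n30, d=1).
Iteration 2: edges from {n25,n3,n30} -> (n3, d=2), (n8, d=2) x2. [UNION ALL keeps all 3 new rows, including repeats]
Iteration 3: edges from {n3,n8} -> (n8, d=3).
Iteration 4: no outgoing edges from {n8}; recursion stops.
Total rows emitted: 8.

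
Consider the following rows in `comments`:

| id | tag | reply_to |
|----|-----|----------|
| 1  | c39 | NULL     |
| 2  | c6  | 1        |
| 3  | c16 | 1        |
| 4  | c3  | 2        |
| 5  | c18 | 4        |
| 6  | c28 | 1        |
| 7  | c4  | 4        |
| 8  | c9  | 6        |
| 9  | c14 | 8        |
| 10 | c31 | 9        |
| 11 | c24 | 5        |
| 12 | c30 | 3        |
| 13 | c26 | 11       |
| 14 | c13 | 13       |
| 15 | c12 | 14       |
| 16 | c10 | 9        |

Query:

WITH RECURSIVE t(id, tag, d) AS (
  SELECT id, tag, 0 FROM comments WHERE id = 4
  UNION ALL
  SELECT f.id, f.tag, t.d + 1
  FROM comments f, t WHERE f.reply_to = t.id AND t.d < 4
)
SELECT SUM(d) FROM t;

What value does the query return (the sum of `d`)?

Base: id=4 (c3) at d 0.
Iteration 1: rows with reply_to in {4} -> c18 (id 5, d 1), c4 (id 7, d 1).
Iteration 2: rows with reply_to in {5,7} -> c24 (id 11, d 2).
Iteration 3: rows with reply_to in {11} -> c26 (id 13, d 3).
Iteration 4: rows with reply_to in {13} -> c13 (id 14, d 4).
Iteration 5: d < 4 fails for all current rows; recursion stops.
SUM(d) = 0 + 1 + 1 + 2 + 3 + 4 = 11.

11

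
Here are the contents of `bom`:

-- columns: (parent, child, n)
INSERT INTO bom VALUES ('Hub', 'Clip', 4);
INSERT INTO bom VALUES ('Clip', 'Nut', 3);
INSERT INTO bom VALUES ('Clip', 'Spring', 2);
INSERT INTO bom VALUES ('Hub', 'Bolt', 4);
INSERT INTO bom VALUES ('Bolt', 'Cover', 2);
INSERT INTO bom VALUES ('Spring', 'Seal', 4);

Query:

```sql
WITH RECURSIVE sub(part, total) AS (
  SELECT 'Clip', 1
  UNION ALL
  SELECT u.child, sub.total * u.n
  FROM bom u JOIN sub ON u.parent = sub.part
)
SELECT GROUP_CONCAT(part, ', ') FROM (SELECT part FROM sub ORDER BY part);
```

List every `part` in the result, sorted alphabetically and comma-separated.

Base: (Clip, total=1).
Iteration 1: components of {Clip} -> Nut = 1*3 = 3, Spring = 1*2 = 2.
Iteration 2: components of {Nut,Spring} -> Seal = 2*4 = 8.
Iteration 3: no further components; recursion stops.

Clip, Nut, Seal, Spring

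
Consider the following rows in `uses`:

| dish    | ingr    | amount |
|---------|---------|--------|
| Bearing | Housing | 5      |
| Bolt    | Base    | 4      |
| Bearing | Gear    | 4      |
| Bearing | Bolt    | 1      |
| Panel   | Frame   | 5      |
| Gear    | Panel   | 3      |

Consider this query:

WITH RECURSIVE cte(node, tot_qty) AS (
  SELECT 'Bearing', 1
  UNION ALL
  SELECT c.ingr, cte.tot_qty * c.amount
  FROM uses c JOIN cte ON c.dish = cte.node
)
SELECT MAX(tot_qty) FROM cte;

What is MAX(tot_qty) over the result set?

Base: (Bearing, tot_qty=1).
Iteration 1: components of {Bearing} -> Bolt = 1*1 = 1, Gear = 1*4 = 4, Housing = 1*5 = 5.
Iteration 2: components of {Bolt,Gear,Housing} -> Base = 1*4 = 4, Panel = 4*3 = 12.
Iteration 3: components of {Base,Panel} -> Frame = 12*5 = 60.
Iteration 4: no further components; recursion stops.
tot_qty values: 1, 1, 4, 5, 4, 12, 60; the maximum is 60.

60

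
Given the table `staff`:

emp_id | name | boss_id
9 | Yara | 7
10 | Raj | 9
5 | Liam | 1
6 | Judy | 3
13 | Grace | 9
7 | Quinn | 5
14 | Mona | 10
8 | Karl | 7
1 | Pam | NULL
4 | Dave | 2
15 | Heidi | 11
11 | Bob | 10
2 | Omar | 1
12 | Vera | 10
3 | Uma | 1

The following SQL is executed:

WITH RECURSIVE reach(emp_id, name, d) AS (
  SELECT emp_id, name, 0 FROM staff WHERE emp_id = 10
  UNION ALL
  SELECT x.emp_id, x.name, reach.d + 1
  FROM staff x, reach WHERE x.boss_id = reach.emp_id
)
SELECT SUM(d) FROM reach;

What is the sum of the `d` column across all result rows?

5

Base: emp_id=10 (Raj) at d 0.
Iteration 1: rows with boss_id in {10} -> Bob (id 11, d 1), Vera (id 12, d 1), Mona (id 14, d 1).
Iteration 2: rows with boss_id in {11,12,14} -> Heidi (id 15, d 2).
Iteration 3: no rows with boss_id in {15}; recursion stops.
SUM(d) = 0 + 1 + 1 + 1 + 2 = 5.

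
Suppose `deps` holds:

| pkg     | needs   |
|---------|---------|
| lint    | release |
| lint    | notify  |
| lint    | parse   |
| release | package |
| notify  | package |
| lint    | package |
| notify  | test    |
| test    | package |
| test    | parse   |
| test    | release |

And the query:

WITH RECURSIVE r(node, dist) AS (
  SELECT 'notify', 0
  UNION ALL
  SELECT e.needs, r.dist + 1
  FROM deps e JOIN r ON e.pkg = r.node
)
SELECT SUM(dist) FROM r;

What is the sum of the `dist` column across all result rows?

Base: (notify, dist=0).
Iteration 1: edges from {notify} -> (package, dist=1), (test, dist=1).
Iteration 2: edges from {package,test} -> (package, dist=2), (parse, dist=2), (release, dist=2).
Iteration 3: edges from {package,parse,release} -> (package, dist=3).
Iteration 4: no outgoing edges from {package}; recursion stops.
SUM(dist) = 0 + 1 + 1 + 2 + 2 + 2 + 3 = 11.

11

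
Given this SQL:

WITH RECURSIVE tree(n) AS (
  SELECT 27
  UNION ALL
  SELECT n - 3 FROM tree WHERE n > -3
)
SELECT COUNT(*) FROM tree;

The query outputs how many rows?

Base: n=27.
Iteration 1: 27 > -3 holds -> n = 27 - 3 = 24.
Iteration 2: 24 > -3 holds -> n = 24 - 3 = 21.
Iteration 3: 21 > -3 holds -> n = 21 - 3 = 18.
Iteration 4: 18 > -3 holds -> n = 18 - 3 = 15.
Iteration 5: 15 > -3 holds -> n = 15 - 3 = 12.
Iteration 6: 12 > -3 holds -> n = 12 - 3 = 9.
Iteration 7: 9 > -3 holds -> n = 9 - 3 = 6.
Iteration 8: 6 > -3 holds -> n = 6 - 3 = 3.
Iteration 9: 3 > -3 holds -> n = 3 - 3 = 0.
Iteration 10: 0 > -3 holds -> n = 0 - 3 = -3.
Iteration 11: -3 > -3 fails; recursion stops.
Total rows emitted: 11.

11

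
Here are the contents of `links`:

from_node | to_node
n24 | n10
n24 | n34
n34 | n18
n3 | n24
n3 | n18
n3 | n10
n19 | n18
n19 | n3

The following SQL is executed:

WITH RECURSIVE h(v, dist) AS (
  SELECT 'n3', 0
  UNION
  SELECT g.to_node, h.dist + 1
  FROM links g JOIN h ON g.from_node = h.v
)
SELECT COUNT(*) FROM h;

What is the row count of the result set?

7

Base: (n3, dist=0).
Iteration 1: edges from {n3} -> (n10, dist=1), (n18, dist=1), (n24, dist=1).
Iteration 2: edges from {n10,n18,n24} -> (n10, dist=2), (n34, dist=2).
Iteration 3: edges from {n10,n34} -> (n18, dist=3).
Iteration 4: no outgoing edges from {n18}; recursion stops.
Total rows emitted: 7.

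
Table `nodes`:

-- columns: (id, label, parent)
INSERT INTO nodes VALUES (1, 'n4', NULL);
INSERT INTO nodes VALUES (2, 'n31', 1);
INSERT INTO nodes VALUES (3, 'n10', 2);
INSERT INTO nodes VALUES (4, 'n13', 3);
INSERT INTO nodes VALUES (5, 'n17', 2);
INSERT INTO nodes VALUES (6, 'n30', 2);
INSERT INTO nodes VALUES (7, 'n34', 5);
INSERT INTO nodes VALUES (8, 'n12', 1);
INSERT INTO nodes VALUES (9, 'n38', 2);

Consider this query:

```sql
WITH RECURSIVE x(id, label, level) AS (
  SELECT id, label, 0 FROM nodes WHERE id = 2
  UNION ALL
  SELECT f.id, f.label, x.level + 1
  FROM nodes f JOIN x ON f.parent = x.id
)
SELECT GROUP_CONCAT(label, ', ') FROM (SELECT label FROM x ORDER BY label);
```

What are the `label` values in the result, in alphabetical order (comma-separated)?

n10, n13, n17, n30, n31, n34, n38

Base: id=2 (n31) at level 0.
Iteration 1: rows with parent in {2} -> n10 (id 3, level 1), n17 (id 5, level 1), n30 (id 6, level 1), n38 (id 9, level 1).
Iteration 2: rows with parent in {3,5,6,9} -> n13 (id 4, level 2), n34 (id 7, level 2).
Iteration 3: no rows with parent in {4,7}; recursion stops.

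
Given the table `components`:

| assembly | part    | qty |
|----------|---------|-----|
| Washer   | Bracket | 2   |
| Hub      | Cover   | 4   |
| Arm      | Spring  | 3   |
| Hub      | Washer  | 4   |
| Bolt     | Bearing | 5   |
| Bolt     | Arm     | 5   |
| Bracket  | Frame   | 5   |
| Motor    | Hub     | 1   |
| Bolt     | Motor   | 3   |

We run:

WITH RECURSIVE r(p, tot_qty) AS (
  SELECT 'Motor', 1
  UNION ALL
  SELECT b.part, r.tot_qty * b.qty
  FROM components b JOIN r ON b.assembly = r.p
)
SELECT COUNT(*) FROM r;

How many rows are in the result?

Base: (Motor, tot_qty=1).
Iteration 1: components of {Motor} -> Hub = 1*1 = 1.
Iteration 2: components of {Hub} -> Cover = 1*4 = 4, Washer = 1*4 = 4.
Iteration 3: components of {Cover,Washer} -> Bracket = 4*2 = 8.
Iteration 4: components of {Bracket} -> Frame = 8*5 = 40.
Iteration 5: no further components; recursion stops.
Total rows emitted: 6.

6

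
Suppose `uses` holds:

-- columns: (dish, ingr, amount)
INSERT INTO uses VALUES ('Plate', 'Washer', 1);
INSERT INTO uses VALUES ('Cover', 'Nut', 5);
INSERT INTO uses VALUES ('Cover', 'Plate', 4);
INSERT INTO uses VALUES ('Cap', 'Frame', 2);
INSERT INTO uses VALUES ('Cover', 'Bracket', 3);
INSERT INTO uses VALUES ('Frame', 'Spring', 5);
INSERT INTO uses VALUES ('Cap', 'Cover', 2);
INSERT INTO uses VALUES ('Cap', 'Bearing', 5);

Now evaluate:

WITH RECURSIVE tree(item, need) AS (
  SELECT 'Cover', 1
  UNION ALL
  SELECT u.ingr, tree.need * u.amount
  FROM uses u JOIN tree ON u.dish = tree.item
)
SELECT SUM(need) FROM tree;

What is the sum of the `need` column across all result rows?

Base: (Cover, need=1).
Iteration 1: components of {Cover} -> Bracket = 1*3 = 3, Nut = 1*5 = 5, Plate = 1*4 = 4.
Iteration 2: components of {Bracket,Nut,Plate} -> Washer = 4*1 = 4.
Iteration 3: no further components; recursion stops.
SUM(need) = 1 + 5 + 4 + 3 + 4 = 17.

17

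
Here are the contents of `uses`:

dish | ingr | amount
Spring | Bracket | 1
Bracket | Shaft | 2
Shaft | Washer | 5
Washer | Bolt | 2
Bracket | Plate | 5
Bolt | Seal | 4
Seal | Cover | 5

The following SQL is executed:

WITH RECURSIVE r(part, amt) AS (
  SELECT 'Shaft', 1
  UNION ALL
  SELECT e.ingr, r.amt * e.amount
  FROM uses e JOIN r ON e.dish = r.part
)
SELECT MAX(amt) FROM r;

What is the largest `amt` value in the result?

200

Base: (Shaft, amt=1).
Iteration 1: components of {Shaft} -> Washer = 1*5 = 5.
Iteration 2: components of {Washer} -> Bolt = 5*2 = 10.
Iteration 3: components of {Bolt} -> Seal = 10*4 = 40.
Iteration 4: components of {Seal} -> Cover = 40*5 = 200.
Iteration 5: no further components; recursion stops.
amt values: 1, 5, 10, 40, 200; the maximum is 200.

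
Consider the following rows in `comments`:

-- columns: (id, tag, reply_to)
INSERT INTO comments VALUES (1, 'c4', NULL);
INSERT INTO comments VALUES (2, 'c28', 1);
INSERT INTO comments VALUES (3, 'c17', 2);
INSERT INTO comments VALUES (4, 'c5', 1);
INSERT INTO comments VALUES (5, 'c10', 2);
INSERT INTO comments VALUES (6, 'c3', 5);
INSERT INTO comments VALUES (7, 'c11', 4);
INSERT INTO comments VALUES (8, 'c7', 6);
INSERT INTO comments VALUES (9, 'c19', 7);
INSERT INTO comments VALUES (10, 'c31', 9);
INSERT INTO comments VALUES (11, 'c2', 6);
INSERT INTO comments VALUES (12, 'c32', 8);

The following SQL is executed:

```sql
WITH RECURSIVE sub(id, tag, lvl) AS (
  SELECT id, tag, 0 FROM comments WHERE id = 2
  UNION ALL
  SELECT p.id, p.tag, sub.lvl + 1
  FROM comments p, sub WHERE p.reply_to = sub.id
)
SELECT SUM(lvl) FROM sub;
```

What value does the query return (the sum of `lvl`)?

Base: id=2 (c28) at lvl 0.
Iteration 1: rows with reply_to in {2} -> c17 (id 3, lvl 1), c10 (id 5, lvl 1).
Iteration 2: rows with reply_to in {3,5} -> c3 (id 6, lvl 2).
Iteration 3: rows with reply_to in {6} -> c7 (id 8, lvl 3), c2 (id 11, lvl 3).
Iteration 4: rows with reply_to in {8,11} -> c32 (id 12, lvl 4).
Iteration 5: no rows with reply_to in {12}; recursion stops.
SUM(lvl) = 0 + 1 + 1 + 2 + 3 + 3 + 4 = 14.

14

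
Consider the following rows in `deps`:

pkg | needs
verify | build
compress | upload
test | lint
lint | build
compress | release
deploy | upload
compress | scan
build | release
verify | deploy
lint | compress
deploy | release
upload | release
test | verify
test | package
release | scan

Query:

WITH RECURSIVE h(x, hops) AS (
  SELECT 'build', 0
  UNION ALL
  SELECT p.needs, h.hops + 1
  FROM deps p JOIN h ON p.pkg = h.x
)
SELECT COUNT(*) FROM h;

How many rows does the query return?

Base: (build, hops=0).
Iteration 1: edges from {build} -> (release, hops=1).
Iteration 2: edges from {release} -> (scan, hops=2).
Iteration 3: no outgoing edges from {scan}; recursion stops.
Total rows emitted: 3.

3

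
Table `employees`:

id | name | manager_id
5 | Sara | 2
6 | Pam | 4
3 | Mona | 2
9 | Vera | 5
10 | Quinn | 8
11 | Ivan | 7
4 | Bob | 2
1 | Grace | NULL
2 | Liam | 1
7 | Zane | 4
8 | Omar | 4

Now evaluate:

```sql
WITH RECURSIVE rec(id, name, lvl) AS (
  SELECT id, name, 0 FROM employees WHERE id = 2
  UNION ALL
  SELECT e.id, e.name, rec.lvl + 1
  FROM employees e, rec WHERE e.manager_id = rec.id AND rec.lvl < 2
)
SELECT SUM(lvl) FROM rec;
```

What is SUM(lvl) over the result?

11

Base: id=2 (Liam) at lvl 0.
Iteration 1: rows with manager_id in {2} -> Mona (id 3, lvl 1), Bob (id 4, lvl 1), Sara (id 5, lvl 1).
Iteration 2: rows with manager_id in {3,4,5} -> Pam (id 6, lvl 2), Zane (id 7, lvl 2), Omar (id 8, lvl 2), Vera (id 9, lvl 2).
Iteration 3: lvl < 2 fails for all current rows; recursion stops.
SUM(lvl) = 0 + 1 + 1 + 1 + 2 + 2 + 2 + 2 = 11.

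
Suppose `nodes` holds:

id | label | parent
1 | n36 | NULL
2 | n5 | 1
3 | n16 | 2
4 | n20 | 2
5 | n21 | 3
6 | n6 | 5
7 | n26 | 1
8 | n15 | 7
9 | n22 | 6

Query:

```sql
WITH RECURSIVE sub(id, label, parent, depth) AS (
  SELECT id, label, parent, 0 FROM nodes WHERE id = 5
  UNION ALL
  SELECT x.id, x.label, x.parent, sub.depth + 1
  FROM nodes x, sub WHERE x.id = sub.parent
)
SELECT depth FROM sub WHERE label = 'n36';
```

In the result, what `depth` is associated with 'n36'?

3

Base: id=5 (n21), parent=3, depth 0.
Iteration 1: join on id=3 -> n16 (id 3, parent=2, depth 1).
Iteration 2: join on id=2 -> n5 (id 2, parent=1, depth 2).
Iteration 3: join on id=1 -> n36 (id 1, parent=NULL, depth 3).
Iteration 4: parent is NULL; no match; recursion stops.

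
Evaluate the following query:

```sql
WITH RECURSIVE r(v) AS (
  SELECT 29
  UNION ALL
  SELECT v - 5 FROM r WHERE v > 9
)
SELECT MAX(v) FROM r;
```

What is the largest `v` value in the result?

29

Base: v=29.
Iteration 1: 29 > 9 holds -> v = 29 - 5 = 24.
Iteration 2: 24 > 9 holds -> v = 24 - 5 = 19.
Iteration 3: 19 > 9 holds -> v = 19 - 5 = 14.
Iteration 4: 14 > 9 holds -> v = 14 - 5 = 9.
Iteration 5: 9 > 9 fails; recursion stops.
v values: 29, 24, 19, 14, 9; the maximum is 29.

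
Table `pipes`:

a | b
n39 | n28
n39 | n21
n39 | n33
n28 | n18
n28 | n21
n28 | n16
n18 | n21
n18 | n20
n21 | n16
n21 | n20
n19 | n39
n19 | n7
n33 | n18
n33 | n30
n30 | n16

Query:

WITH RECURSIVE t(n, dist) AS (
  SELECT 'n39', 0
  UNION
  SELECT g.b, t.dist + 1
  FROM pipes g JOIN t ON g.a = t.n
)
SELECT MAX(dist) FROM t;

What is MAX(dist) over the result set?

Base: (n39, dist=0).
Iteration 1: edges from {n39} -> (n21, dist=1), (n28, dist=1), (n33, dist=1).
Iteration 2: edges from {n21,n28,n33} -> (n16, dist=2), (n18, dist=2), (n20, dist=2), (n21, dist=2), (n30, dist=2). [UNION drops 2 duplicate row(s)]
Iteration 3: edges from {n16,n18,n20,n21,n30} -> (n16, dist=3), (n20, dist=3), (n21, dist=3). [UNION drops 2 duplicate row(s)]
Iteration 4: edges from {n16,n20,n21} -> (n16, dist=4), (n20, dist=4).
Iteration 5: no outgoing edges from {n16,n20}; recursion stops.
dist values: 0, 1, 1, 1, 2, 2, 2, 2, 2, 3, 3, 3, 4, 4; the maximum is 4.

4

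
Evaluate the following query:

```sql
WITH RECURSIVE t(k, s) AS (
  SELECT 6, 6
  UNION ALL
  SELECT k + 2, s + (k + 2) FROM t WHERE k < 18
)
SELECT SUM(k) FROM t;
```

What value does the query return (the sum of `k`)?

Base: k=6, s=6.
Iteration 1: 6 < 18 holds -> k = 6 + 2 = 8, s = 6 + 8 = 14.
Iteration 2: 8 < 18 holds -> k = 8 + 2 = 10, s = 14 + 10 = 24.
Iteration 3: 10 < 18 holds -> k = 10 + 2 = 12, s = 24 + 12 = 36.
Iteration 4: 12 < 18 holds -> k = 12 + 2 = 14, s = 36 + 14 = 50.
Iteration 5: 14 < 18 holds -> k = 14 + 2 = 16, s = 50 + 16 = 66.
Iteration 6: 16 < 18 holds -> k = 16 + 2 = 18, s = 66 + 18 = 84.
Iteration 7: 18 < 18 fails; recursion stops.
SUM(k) = 6 + 8 + 10 + 12 + 14 + 16 + 18 = 84.

84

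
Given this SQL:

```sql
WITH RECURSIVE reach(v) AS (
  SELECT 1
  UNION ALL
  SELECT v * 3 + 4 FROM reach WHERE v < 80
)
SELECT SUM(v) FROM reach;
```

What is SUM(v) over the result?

Base: v=1.
Iteration 1: 1 < 80 holds -> v = 1 * 3 + 4 = 7.
Iteration 2: 7 < 80 holds -> v = 7 * 3 + 4 = 25.
Iteration 3: 25 < 80 holds -> v = 25 * 3 + 4 = 79.
Iteration 4: 79 < 80 holds -> v = 79 * 3 + 4 = 241.
Iteration 5: 241 < 80 fails; recursion stops.
SUM(v) = 1 + 7 + 25 + 79 + 241 = 353.

353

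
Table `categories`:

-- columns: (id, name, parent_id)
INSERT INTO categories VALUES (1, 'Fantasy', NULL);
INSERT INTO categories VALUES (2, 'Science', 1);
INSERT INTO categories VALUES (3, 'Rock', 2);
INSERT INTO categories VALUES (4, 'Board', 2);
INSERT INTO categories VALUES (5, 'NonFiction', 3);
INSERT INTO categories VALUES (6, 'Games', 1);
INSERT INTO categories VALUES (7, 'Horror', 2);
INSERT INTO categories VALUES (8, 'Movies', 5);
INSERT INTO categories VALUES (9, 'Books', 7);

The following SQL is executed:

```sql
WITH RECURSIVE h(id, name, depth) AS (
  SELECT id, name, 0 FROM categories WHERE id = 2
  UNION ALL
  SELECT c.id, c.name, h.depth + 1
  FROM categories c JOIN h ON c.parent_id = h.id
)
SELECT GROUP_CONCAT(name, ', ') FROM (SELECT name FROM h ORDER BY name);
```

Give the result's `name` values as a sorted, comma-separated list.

Base: id=2 (Science) at depth 0.
Iteration 1: rows with parent_id in {2} -> Rock (id 3, depth 1), Board (id 4, depth 1), Horror (id 7, depth 1).
Iteration 2: rows with parent_id in {3,4,7} -> NonFiction (id 5, depth 2), Books (id 9, depth 2).
Iteration 3: rows with parent_id in {5,9} -> Movies (id 8, depth 3).
Iteration 4: no rows with parent_id in {8}; recursion stops.

Board, Books, Horror, Movies, NonFiction, Rock, Science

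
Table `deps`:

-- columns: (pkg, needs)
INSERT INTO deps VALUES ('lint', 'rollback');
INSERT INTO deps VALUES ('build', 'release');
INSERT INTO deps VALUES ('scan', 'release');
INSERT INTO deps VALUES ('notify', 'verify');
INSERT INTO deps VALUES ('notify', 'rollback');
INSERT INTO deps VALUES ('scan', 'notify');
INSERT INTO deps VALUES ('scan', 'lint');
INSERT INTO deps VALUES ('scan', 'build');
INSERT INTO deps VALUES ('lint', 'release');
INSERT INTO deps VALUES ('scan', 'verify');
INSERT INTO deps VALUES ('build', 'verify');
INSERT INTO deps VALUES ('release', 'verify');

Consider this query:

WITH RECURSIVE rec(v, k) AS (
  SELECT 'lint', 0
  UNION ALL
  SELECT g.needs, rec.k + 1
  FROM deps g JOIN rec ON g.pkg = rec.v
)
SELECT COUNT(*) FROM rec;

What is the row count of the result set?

Base: (lint, k=0).
Iteration 1: edges from {lint} -> (release, k=1), (rollback, k=1).
Iteration 2: edges from {release,rollback} -> (verify, k=2).
Iteration 3: no outgoing edges from {verify}; recursion stops.
Total rows emitted: 4.

4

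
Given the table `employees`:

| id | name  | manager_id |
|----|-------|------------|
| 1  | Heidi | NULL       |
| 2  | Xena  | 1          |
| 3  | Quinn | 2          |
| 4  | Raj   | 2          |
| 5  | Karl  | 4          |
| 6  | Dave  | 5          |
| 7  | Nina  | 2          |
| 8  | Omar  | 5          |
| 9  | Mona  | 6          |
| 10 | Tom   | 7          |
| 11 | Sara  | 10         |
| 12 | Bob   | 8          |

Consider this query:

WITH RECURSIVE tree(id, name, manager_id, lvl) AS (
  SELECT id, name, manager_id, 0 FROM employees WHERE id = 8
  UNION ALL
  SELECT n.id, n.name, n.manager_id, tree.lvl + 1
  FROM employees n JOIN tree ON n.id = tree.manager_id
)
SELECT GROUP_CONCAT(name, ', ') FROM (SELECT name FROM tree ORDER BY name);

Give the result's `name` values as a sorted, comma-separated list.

Heidi, Karl, Omar, Raj, Xena

Base: id=8 (Omar), manager_id=5, lvl 0.
Iteration 1: join on id=5 -> Karl (id 5, manager_id=4, lvl 1).
Iteration 2: join on id=4 -> Raj (id 4, manager_id=2, lvl 2).
Iteration 3: join on id=2 -> Xena (id 2, manager_id=1, lvl 3).
Iteration 4: join on id=1 -> Heidi (id 1, manager_id=NULL, lvl 4).
Iteration 5: manager_id is NULL; no match; recursion stops.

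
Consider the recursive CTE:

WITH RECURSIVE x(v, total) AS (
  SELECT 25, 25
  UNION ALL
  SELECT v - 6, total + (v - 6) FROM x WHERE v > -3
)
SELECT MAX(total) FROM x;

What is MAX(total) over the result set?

Base: v=25, total=25.
Iteration 1: 25 > -3 holds -> v = 25 - 6 = 19, total = 25 + 19 = 44.
Iteration 2: 19 > -3 holds -> v = 19 - 6 = 13, total = 44 + 13 = 57.
Iteration 3: 13 > -3 holds -> v = 13 - 6 = 7, total = 57 + 7 = 64.
Iteration 4: 7 > -3 holds -> v = 7 - 6 = 1, total = 64 + 1 = 65.
Iteration 5: 1 > -3 holds -> v = 1 - 6 = -5, total = 65 + -5 = 60.
Iteration 6: -5 > -3 fails; recursion stops.
total values: 25, 44, 57, 64, 65, 60; the maximum is 65.

65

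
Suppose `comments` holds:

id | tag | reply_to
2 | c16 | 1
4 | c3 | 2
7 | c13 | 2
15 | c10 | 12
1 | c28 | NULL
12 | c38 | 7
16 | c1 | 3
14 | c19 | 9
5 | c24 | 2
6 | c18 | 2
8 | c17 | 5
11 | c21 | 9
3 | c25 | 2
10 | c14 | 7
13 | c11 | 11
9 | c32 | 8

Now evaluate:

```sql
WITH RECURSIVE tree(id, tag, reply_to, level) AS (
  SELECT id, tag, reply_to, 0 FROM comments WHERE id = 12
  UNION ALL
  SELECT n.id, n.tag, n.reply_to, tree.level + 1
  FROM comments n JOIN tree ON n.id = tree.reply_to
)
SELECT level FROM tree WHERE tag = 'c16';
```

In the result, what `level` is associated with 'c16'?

Base: id=12 (c38), reply_to=7, level 0.
Iteration 1: join on id=7 -> c13 (id 7, reply_to=2, level 1).
Iteration 2: join on id=2 -> c16 (id 2, reply_to=1, level 2).
Iteration 3: join on id=1 -> c28 (id 1, reply_to=NULL, level 3).
Iteration 4: reply_to is NULL; no match; recursion stops.

2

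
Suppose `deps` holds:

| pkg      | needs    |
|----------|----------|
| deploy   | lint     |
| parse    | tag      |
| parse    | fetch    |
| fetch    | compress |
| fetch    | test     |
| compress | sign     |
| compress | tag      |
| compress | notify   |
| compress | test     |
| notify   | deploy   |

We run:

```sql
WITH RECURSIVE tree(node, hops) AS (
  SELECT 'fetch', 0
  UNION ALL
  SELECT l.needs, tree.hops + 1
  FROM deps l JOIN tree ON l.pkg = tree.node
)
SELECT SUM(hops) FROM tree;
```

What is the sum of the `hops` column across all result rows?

Base: (fetch, hops=0).
Iteration 1: edges from {fetch} -> (compress, hops=1), (test, hops=1).
Iteration 2: edges from {compress,test} -> (notify, hops=2), (sign, hops=2), (tag, hops=2), (test, hops=2).
Iteration 3: edges from {notify,sign,tag,test} -> (deploy, hops=3).
Iteration 4: edges from {deploy} -> (lint, hops=4).
Iteration 5: no outgoing edges from {lint}; recursion stops.
SUM(hops) = 0 + 1 + 1 + 2 + 2 + 2 + 2 + 3 + 4 = 17.

17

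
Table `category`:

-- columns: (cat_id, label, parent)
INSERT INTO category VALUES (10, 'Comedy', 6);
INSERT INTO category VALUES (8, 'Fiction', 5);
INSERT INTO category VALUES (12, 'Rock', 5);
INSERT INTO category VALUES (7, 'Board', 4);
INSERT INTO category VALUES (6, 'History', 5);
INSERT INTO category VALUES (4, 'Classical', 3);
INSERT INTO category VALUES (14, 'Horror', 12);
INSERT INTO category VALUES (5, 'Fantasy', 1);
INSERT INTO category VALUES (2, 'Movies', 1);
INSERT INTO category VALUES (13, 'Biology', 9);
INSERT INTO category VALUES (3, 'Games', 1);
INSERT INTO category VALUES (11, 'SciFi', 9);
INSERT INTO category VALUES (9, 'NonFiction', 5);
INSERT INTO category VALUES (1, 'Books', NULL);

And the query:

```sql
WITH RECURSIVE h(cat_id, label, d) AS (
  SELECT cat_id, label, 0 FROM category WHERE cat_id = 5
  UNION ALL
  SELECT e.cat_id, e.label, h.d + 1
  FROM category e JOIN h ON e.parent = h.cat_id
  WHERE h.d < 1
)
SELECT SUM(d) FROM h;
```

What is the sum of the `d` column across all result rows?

4

Base: cat_id=5 (Fantasy) at d 0.
Iteration 1: rows with parent in {5} -> History (id 6, d 1), Fiction (id 8, d 1), NonFiction (id 9, d 1), Rock (id 12, d 1).
Iteration 2: d < 1 fails for all current rows; recursion stops.
SUM(d) = 0 + 1 + 1 + 1 + 1 = 4.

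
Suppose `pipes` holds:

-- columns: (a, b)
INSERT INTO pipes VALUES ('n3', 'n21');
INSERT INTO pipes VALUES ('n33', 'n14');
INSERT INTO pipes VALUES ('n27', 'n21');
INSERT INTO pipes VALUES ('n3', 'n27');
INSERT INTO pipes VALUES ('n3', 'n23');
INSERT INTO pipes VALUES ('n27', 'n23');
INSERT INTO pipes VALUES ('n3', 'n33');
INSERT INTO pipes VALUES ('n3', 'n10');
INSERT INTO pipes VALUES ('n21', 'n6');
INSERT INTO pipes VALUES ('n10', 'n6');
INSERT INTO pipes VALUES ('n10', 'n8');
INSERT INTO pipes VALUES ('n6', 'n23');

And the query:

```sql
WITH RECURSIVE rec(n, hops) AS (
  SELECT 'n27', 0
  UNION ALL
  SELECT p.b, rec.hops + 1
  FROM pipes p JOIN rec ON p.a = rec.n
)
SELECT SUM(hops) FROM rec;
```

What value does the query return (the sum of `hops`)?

7

Base: (n27, hops=0).
Iteration 1: edges from {n27} -> (n21, hops=1), (n23, hops=1).
Iteration 2: edges from {n21,n23} -> (n6, hops=2).
Iteration 3: edges from {n6} -> (n23, hops=3).
Iteration 4: no outgoing edges from {n23}; recursion stops.
SUM(hops) = 0 + 1 + 1 + 2 + 3 = 7.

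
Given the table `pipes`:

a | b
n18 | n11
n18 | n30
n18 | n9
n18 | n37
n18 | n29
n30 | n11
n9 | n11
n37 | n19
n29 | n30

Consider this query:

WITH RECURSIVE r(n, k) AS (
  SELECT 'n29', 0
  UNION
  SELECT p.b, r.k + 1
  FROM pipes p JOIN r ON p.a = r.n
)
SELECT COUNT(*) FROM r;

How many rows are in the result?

3

Base: (n29, k=0).
Iteration 1: edges from {n29} -> (n30, k=1).
Iteration 2: edges from {n30} -> (n11, k=2).
Iteration 3: no outgoing edges from {n11}; recursion stops.
Total rows emitted: 3.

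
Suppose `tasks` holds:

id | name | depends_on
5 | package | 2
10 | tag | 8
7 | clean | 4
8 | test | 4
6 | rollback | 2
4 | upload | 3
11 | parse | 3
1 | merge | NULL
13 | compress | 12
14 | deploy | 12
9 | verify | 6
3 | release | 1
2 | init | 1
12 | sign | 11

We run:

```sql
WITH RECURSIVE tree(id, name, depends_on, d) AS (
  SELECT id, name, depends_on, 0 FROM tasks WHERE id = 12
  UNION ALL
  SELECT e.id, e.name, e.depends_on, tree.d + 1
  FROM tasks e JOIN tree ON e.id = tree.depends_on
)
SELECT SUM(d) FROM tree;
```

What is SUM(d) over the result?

6

Base: id=12 (sign), depends_on=11, d 0.
Iteration 1: join on id=11 -> parse (id 11, depends_on=3, d 1).
Iteration 2: join on id=3 -> release (id 3, depends_on=1, d 2).
Iteration 3: join on id=1 -> merge (id 1, depends_on=NULL, d 3).
Iteration 4: depends_on is NULL; no match; recursion stops.
SUM(d) = 0 + 1 + 2 + 3 = 6.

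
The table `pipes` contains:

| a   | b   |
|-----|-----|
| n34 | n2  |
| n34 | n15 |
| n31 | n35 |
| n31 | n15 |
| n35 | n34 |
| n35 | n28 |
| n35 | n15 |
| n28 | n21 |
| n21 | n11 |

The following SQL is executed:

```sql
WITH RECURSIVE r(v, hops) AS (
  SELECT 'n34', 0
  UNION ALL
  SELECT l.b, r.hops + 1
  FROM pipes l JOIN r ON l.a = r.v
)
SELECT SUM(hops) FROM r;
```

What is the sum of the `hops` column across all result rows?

Base: (n34, hops=0).
Iteration 1: edges from {n34} -> (n15, hops=1), (n2, hops=1).
Iteration 2: no outgoing edges from {n15,n2}; recursion stops.
SUM(hops) = 0 + 1 + 1 = 2.

2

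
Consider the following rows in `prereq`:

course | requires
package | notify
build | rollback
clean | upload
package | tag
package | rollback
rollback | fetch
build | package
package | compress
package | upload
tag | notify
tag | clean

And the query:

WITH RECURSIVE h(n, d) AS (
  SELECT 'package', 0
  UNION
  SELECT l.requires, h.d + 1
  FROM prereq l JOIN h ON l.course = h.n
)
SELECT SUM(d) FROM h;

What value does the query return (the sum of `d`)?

Base: (package, d=0).
Iteration 1: edges from {package} -> (compress, d=1), (notify, d=1), (rollback, d=1), (tag, d=1), (upload, d=1).
Iteration 2: edges from {compress,notify,rollback,tag,upload} -> (clean, d=2), (fetch, d=2), (notify, d=2).
Iteration 3: edges from {clean,fetch,notify} -> (upload, d=3).
Iteration 4: no outgoing edges from {upload}; recursion stops.
SUM(d) = 0 + 1 + 1 + 1 + 1 + 1 + 2 + 2 + 2 + 3 = 14.

14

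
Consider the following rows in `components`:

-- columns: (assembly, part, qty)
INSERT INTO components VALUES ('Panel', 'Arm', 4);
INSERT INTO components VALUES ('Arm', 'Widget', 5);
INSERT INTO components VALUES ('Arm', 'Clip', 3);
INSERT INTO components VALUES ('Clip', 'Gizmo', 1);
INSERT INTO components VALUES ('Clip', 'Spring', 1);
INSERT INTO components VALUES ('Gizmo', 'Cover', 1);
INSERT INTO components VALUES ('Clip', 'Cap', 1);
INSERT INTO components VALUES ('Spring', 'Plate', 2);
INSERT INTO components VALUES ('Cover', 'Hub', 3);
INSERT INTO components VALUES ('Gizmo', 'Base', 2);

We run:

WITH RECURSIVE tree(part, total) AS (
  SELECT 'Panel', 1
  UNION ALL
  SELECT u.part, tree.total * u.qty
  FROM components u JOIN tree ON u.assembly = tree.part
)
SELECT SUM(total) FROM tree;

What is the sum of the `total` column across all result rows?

169

Base: (Panel, total=1).
Iteration 1: components of {Panel} -> Arm = 1*4 = 4.
Iteration 2: components of {Arm} -> Clip = 4*3 = 12, Widget = 4*5 = 20.
Iteration 3: components of {Clip,Widget} -> Cap = 12*1 = 12, Gizmo = 12*1 = 12, Spring = 12*1 = 12.
Iteration 4: components of {Cap,Gizmo,Spring} -> Base = 12*2 = 24, Cover = 12*1 = 12, Plate = 12*2 = 24.
Iteration 5: components of {Base,Cover,Plate} -> Hub = 12*3 = 36.
Iteration 6: no further components; recursion stops.
SUM(total) = 1 + 4 + 20 + 12 + 12 + 12 + 12 + 12 + 24 + 24 + 36 = 169.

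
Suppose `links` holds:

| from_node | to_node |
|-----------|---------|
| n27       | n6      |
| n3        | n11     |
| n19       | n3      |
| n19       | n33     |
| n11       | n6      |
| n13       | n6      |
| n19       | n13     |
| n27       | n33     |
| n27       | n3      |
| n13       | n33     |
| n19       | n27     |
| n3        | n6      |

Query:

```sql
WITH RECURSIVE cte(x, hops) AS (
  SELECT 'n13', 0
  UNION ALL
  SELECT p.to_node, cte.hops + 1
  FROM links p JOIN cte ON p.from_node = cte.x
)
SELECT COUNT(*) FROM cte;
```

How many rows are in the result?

Base: (n13, hops=0).
Iteration 1: edges from {n13} -> (n33, hops=1), (n6, hops=1).
Iteration 2: no outgoing edges from {n33,n6}; recursion stops.
Total rows emitted: 3.

3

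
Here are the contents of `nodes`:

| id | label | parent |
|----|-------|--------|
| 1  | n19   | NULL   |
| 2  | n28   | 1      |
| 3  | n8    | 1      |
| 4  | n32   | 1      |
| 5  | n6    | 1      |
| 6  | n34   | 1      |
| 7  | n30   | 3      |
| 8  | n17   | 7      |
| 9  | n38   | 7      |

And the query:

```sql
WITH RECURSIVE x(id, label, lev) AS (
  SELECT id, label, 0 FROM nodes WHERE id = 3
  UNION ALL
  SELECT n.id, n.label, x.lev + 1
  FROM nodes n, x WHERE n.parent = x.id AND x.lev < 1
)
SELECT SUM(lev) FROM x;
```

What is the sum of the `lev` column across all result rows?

1

Base: id=3 (n8) at lev 0.
Iteration 1: rows with parent in {3} -> n30 (id 7, lev 1).
Iteration 2: lev < 1 fails for all current rows; recursion stops.
SUM(lev) = 0 + 1 = 1.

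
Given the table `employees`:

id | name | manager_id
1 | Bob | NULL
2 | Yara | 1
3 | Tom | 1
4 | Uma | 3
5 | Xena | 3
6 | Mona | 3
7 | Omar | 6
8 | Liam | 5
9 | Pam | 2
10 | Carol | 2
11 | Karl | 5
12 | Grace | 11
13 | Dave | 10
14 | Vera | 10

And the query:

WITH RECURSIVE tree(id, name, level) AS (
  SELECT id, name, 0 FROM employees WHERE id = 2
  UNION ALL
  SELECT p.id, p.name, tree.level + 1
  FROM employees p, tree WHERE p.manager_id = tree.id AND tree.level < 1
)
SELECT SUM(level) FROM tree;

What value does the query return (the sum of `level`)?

2

Base: id=2 (Yara) at level 0.
Iteration 1: rows with manager_id in {2} -> Pam (id 9, level 1), Carol (id 10, level 1).
Iteration 2: level < 1 fails for all current rows; recursion stops.
SUM(level) = 0 + 1 + 1 = 2.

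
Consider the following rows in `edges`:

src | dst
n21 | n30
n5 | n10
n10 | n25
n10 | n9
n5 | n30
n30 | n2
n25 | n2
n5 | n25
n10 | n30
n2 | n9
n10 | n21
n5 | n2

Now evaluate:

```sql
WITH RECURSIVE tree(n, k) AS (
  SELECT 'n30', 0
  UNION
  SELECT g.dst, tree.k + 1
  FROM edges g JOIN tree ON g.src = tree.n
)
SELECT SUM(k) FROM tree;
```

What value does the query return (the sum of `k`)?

3

Base: (n30, k=0).
Iteration 1: edges from {n30} -> (n2, k=1).
Iteration 2: edges from {n2} -> (n9, k=2).
Iteration 3: no outgoing edges from {n9}; recursion stops.
SUM(k) = 0 + 1 + 2 = 3.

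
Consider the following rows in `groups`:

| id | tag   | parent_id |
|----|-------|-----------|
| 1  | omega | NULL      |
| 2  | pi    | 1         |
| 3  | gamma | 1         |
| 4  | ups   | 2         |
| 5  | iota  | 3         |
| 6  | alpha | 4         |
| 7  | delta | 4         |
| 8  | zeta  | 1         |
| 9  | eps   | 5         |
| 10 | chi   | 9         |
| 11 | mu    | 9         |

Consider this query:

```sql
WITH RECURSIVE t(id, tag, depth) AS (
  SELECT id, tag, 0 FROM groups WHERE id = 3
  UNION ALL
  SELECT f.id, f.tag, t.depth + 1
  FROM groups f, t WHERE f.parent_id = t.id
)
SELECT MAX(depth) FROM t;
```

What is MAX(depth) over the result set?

Base: id=3 (gamma) at depth 0.
Iteration 1: rows with parent_id in {3} -> iota (id 5, depth 1).
Iteration 2: rows with parent_id in {5} -> eps (id 9, depth 2).
Iteration 3: rows with parent_id in {9} -> chi (id 10, depth 3), mu (id 11, depth 3).
Iteration 4: no rows with parent_id in {10,11}; recursion stops.
depth values: 0, 1, 2, 3, 3; the maximum is 3.

3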